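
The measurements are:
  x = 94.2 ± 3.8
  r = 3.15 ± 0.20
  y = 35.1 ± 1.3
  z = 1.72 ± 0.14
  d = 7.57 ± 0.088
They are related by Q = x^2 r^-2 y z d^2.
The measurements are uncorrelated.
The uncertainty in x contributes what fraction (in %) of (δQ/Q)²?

(δQ/Q)² = (2·δx/x)² + (-2·δr/r)² + (1·δy/y)² + (1·δz/z)² + (2·δd/d)²
  x term: (2×0.0403)² = 0.00651
  r term: (-2×0.0635)² = 0.0161
  y term: (1×0.0370)² = 0.00137
  z term: (1×0.0814)² = 0.00663
  d term: (2×0.0116)² = 0.000541
Total = 0.0312. Share from x = 0.00651/0.0312 = 0.209.

20.9%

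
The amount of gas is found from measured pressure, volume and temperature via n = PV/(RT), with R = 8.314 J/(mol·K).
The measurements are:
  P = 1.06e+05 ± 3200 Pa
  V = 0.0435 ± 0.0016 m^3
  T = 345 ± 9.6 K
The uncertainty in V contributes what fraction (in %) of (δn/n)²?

44.5%

(δn/n)² = (1·δP/P)² + (1·δV/V)² + (-1·δT/T)²
  P term: (1×0.0302)² = 0.000911
  V term: (1×0.0368)² = 0.00135
  T term: (-1×0.0278)² = 0.000774
Total = 0.00304. Share from V = 0.00135/0.00304 = 0.445.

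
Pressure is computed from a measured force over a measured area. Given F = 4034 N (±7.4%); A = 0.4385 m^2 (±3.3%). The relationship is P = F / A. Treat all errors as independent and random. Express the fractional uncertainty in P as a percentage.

P is a product of powers, so relative uncertainties combine in quadrature:
  (1·δF/F)² = (1×0.0740)² = 0.00548;  (-1·δA/A)² = (-1×0.0330)² = 0.00109
δP/P = √(0.00657) = 0.0810

8.10%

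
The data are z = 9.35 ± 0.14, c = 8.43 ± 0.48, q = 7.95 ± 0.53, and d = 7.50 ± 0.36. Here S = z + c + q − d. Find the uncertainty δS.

0.813

S is a linear combination, so absolute uncertainties add in quadrature:
  (δz)² = 0.0196;  (δc)² = 0.230;  (δq)² = 0.281;  (δd)² = 0.130
δS = √(0.660) = 0.813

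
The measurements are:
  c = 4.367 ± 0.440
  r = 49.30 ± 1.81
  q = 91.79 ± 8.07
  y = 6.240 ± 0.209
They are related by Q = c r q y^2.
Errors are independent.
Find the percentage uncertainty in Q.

15.4%

Q is a product of powers, so relative uncertainties combine in quadrature:
  (1·δc/c)² = (1×0.101)² = 0.0102;  (1·δr/r)² = (1×0.0367)² = 0.00135;  (1·δq/q)² = (1×0.0879)² = 0.00773;  (2·δy/y)² = (2×0.0335)² = 0.00449
δQ/Q = √(0.0237) = 0.154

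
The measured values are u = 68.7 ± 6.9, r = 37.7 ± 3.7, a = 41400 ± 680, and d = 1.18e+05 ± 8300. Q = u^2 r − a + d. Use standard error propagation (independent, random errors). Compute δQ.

Let p = u^2·r = 1.78e+05. δp/p = √((2·δu/u)² + (1·δr/r)²) = √(0.0404 + 0.00963) = 0.224, so δp = 39800.
Q = p − a + d: δQ = √(δp² + δa² + δd²) = √(1.58e+09 + 4.62e+05 + 6.89e+07) = 40600

40600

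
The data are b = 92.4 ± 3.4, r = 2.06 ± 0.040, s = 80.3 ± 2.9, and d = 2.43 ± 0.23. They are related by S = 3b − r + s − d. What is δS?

For a sum/difference, combine absolute errors in quadrature:
  (3·δb)² = 104;  (δr)² = 0.00160;  (δs)² = 8.41;  (δd)² = 0.0529
δS = √(113) = 10.6

10.6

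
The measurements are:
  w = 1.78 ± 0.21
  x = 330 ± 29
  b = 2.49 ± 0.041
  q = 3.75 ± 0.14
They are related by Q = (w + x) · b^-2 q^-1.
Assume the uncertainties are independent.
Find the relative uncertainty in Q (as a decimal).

Let u = w + x = 332. δu = √(δw² + δx²) = √(0.0441 + 841) = 29.0, so δu/u = 0.0874.
Q is then a monomial in u, b, q:
δQ/Q = √((δu/u)² + (-2·δb/b)² + (-1·δq/q)²) = √(0.00764 + 0.00108 + 0.00139) = 0.101

0.101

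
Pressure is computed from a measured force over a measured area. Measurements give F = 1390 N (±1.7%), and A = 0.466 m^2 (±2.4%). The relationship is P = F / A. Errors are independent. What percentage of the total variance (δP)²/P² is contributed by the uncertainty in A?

(δP/P)² = (1·δF/F)² + (-1·δA/A)²
  F term: (1×0.0170)² = 0.000289
  A term: (-1×0.0240)² = 0.000576
Total = 0.000865. Share from A = 0.000576/0.000865 = 0.666.

66.6%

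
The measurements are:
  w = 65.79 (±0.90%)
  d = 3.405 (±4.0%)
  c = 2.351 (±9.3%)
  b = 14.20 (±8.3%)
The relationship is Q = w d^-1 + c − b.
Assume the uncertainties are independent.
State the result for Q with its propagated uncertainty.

Let p = w·d^-1 = 19.32. δp/p = √((1·δw/w)² + (-1·δd/d)²) = √(8.1e-05 + 0.00160) = 0.0410, so δp = 0.792.
Q = p + c − b: δQ = √(δp² + δc² + δb²) = √(0.628 + 0.0478 + 1.39) = 1.44
Q = 7.473.

7.473 ± 1.44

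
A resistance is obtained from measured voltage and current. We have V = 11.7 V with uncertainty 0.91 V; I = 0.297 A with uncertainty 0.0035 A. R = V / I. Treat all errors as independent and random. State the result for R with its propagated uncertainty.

For a monomial R ∝ V, I^-1, fractional errors add in quadrature:
  (1·δV/V)² = (1×0.0778)² = 0.00605;  (-1·δI/I)² = (-1×0.0118)² = 0.000139
δR/R = √(0.00619) = 0.0787
R = 39.4 Ω, so δR = 0.0787 × 39.4 = 3.10 Ω.

39.4 ± 3.10 Ω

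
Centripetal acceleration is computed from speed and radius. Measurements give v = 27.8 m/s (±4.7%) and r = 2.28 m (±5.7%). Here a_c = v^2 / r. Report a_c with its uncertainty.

Since a_c is a product/quotient, work with relative uncertainties:
  (2·δv/v)² = (2×0.0470)² = 0.00884;  (-1·δr/r)² = (-1×0.0570)² = 0.00325
δa_c/a_c = √(0.0121) = 0.110
a_c = 339 m/s^2, so δa_c = 0.110 × 339 = 37.3 m/s^2.

339 ± 37.3 m/s^2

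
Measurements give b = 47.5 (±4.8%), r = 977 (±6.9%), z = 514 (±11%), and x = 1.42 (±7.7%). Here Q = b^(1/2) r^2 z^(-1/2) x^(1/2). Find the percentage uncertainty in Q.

15.5%

Since Q is a product/quotient, work with relative uncertainties:
  (½·δb/b)² = (0.5×0.0480)² = 0.000576;  (2·δr/r)² = (2×0.0690)² = 0.0190;  (−½·δz/z)² = (-0.5×0.110)² = 0.00302;  (½·δx/x)² = (0.5×0.0770)² = 0.00148
δQ/Q = √(0.0241) = 0.155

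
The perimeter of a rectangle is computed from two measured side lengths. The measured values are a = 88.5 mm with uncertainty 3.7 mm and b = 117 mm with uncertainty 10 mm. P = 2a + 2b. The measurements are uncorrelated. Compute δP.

Absolute uncertainties add in quadrature for a linear combination:
  (2·δa)² = 54.8;  (2·δb)² = 400
δP = √(455) = 21.3 mm

21.3 mm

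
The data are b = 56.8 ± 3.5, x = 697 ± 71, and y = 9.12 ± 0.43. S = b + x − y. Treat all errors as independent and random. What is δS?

Each term contributes (cᵢ δxᵢ)² to (δS)²:
  (δb)² = 12.2;  (δx)² = 5040;  (δy)² = 0.185
δS = √(5050) = 71.1

71.1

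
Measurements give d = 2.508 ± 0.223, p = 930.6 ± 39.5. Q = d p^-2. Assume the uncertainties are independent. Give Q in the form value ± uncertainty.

(2.896 ± 0.356) × 10^-6

For a monomial Q ∝ d, p^-2, fractional errors add in quadrature:
  (1·δd/d)² = (1×0.0889)² = 0.00791;  (-2·δp/p)² = (-2×0.0424)² = 0.00721
δQ/Q = √(0.0151) = 0.123
Q = 2.896e-06, so δQ = 0.123 × 2.896e-06 = 3.56e-07.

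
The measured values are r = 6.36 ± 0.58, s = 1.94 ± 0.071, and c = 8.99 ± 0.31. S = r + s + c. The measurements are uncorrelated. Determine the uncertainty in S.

Absolute uncertainties add in quadrature for a linear combination:
  (δr)² = 0.336;  (δs)² = 0.00504;  (δc)² = 0.0961
δS = √(0.438) = 0.661

0.661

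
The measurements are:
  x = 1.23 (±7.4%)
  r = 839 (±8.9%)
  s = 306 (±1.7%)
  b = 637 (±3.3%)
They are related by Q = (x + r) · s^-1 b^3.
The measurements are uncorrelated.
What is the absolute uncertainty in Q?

Let u = x + r = 840. δu = √(δx² + δr²) = √(0.00828 + 5580) = 74.7, so δu/u = 0.0889.
Q is then a monomial in u, s, b:
δQ/Q = √((δu/u)² + (-1·δs/s)² + (3·δb/b)²) = √(0.00790 + 0.000289 + 0.00980) = 0.134
Q = 7.1e+08, so δQ = 0.134 × 7.1e+08 = 9.52e+07.

9.52e+07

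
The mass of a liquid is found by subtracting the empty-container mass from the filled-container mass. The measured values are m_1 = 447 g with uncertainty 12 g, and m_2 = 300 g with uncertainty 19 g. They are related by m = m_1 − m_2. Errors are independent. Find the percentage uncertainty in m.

15.3%

m is a linear combination, so absolute uncertainties add in quadrature:
  (δm_1)² = 144;  (δm_2)² = 361
δm = √(505) = 22.5 g
m = 147 g, so δm/m = 22.5/147 = 0.153.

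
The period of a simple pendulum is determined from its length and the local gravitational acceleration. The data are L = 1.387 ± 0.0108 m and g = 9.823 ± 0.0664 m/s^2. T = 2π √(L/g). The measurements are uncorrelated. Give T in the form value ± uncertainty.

2.361 ± 0.0122 s

For a monomial T ∝ L^(1/2), g^(-1/2), fractional errors add in quadrature:
  (½·δL/L)² = (0.5×0.00779)² = 1.52e-05;  (−½·δg/g)² = (-0.5×0.00676)² = 1.14e-05
δT/T = √(2.66e-05) = 0.00516
T = 2.361 s, so δT = 0.00516 × 2.361 = 0.0122 s.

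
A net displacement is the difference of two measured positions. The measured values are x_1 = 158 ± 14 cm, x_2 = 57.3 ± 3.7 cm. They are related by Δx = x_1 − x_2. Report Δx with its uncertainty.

Absolute uncertainties add in quadrature for a linear combination:
  (δx_1)² = 196;  (δx_2)² = 13.7
δΔx = √(210) = 14.5 cm
Δx = 101 cm.

101 ± 14.5 cm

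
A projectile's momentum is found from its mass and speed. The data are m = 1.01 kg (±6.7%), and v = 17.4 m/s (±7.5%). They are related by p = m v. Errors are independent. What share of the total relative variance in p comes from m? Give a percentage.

(δp/p)² = (1·δm/m)² + (1·δv/v)²
  m term: (1×0.0670)² = 0.00449
  v term: (1×0.0750)² = 0.00562
Total = 0.0101. Share from m = 0.00449/0.0101 = 0.444.

44.4%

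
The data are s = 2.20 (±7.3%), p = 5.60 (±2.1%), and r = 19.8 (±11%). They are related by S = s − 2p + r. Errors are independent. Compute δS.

2.20

Each term contributes (cᵢ δxᵢ)² to (δS)²:
  (δs)² = 0.0258;  (2·δp)² = 0.0553;  (δr)² = 4.74
δS = √(4.82) = 2.20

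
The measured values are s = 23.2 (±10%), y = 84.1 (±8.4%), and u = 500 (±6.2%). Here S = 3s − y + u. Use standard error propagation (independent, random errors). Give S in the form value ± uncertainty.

Each term contributes (cᵢ δxᵢ)² to (δS)²:
  (3·δs)² = 48.4;  (δy)² = 49.9;  (δu)² = 961
δS = √(1060) = 32.5
S = 486.

486 ± 32.5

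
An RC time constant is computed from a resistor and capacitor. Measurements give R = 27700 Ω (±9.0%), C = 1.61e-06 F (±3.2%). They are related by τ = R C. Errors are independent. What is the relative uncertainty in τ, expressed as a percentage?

Products/powers → add relative errors in quadrature, weighted by exponent:
  (1·δR/R)² = (1×0.0900)² = 0.00810;  (1·δC/C)² = (1×0.0320)² = 0.00102
δτ/τ = √(0.00912) = 0.0955

9.55%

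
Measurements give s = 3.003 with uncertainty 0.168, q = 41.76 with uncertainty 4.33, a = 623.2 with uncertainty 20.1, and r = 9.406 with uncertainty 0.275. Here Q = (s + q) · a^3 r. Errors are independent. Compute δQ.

Let u = s + q = 44.76. δu = √(δs² + δq²) = √(0.0282 + 18.7) = 4.33, so δu/u = 0.0968.
Q is then a monomial in u, a, r:
δQ/Q = √((δu/u)² + (3·δa/a)² + (1·δr/r)²) = √(0.00937 + 0.00936 + 0.000855) = 0.140
Q = 1.019e+11, so δQ = 0.140 × 1.019e+11 = 1.43e+10.

1.43e+10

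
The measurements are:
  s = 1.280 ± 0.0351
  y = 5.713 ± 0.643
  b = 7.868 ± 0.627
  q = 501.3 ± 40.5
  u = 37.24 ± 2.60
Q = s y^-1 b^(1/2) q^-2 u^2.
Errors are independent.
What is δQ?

For a monomial Q ∝ s, y^-1, b^(1/2), q^-2, u^2, fractional errors add in quadrature:
  (1·δs/s)² = (1×0.0274)² = 0.000752;  (-1·δy/y)² = (-1×0.113)² = 0.0127;  (½·δb/b)² = (0.5×0.0797)² = 0.00159;  (-2·δq/q)² = (-2×0.0808)² = 0.0261;  (2·δu/u)² = (2×0.0698)² = 0.0195
δQ/Q = √(0.0606) = 0.246
Q = 0.003468, so δQ = 0.246 × 0.003468 = 0.000854.

0.000854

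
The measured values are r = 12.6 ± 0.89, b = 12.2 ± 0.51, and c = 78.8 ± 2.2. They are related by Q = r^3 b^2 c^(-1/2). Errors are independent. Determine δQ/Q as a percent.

For a monomial Q ∝ r^3, b^2, c^(-1/2), fractional errors add in quadrature:
  (3·δr/r)² = (3×0.0706)² = 0.0449;  (2·δb/b)² = (2×0.0418)² = 0.00699;  (−½·δc/c)² = (-0.5×0.0279)² = 0.000195
δQ/Q = √(0.0521) = 0.228

22.8%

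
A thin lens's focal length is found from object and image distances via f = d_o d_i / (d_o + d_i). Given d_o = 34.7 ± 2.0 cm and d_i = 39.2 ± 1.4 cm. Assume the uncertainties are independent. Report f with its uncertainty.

18.4 ± 0.642 cm

∂f/∂d_o = (d_i/(d_o+d_i))² = 0.281;  ∂f/∂d_i = (d_o/(d_o+d_i))² = 0.220
δf = √((∂f/∂d_o · δd_o)² + (∂f/∂d_i · δd_i)²) = √(0.317 + 0.0953) = 0.642 cm
f = 18.4 cm.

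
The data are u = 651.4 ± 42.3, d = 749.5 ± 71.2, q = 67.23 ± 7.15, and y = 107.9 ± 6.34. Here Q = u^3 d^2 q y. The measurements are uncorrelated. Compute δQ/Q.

Products/powers → add relative errors in quadrature, weighted by exponent:
  (3·δu/u)² = (3×0.0649)² = 0.0380;  (2·δd/d)² = (2×0.0950)² = 0.0361;  (1·δq/q)² = (1×0.106)² = 0.0113;  (1·δy/y)² = (1×0.0588)² = 0.00345
δQ/Q = √(0.0888) = 0.298

0.298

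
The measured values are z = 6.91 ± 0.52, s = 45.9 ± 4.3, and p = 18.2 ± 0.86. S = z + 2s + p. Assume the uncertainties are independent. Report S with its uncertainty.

117 ± 8.66

Each term contributes (cᵢ δxᵢ)² to (δS)²:
  (δz)² = 0.270;  (2·δs)² = 74.0;  (δp)² = 0.740
δS = √(75.0) = 8.66
S = 117.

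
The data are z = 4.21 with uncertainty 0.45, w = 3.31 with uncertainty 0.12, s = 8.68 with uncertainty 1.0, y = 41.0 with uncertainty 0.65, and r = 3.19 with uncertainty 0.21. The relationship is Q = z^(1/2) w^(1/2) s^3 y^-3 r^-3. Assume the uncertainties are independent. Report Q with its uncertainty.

Relative error in a monomial: (δQ/Q)² = Σ (nᵢ · δxᵢ/xᵢ)².
  (½·δz/z)² = (0.5×0.107)² = 0.00286;  (½·δw/w)² = (0.5×0.0363)² = 0.000329;  (3·δs/s)² = (3×0.115)² = 0.119;  (-3·δy/y)² = (-3×0.0159)² = 0.00226;  (-3·δr/r)² = (-3×0.0658)² = 0.0390
δQ/Q = √(0.164) = 0.405
Q = 0.00109, so δQ = 0.405 × 0.00109 = 0.000442.

0.00109 ± 0.000442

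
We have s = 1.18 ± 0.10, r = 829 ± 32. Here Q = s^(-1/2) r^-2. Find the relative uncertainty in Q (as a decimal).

Relative error in a monomial: (δQ/Q)² = Σ (nᵢ · δxᵢ/xᵢ)².
  (−½·δs/s)² = (-0.5×0.0847)² = 0.00180;  (-2·δr/r)² = (-2×0.0386)² = 0.00596
δQ/Q = √(0.00776) = 0.0881

0.0881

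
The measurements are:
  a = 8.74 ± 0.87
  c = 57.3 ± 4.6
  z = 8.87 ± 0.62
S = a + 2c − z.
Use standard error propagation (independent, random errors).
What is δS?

Sums and differences: (δS)² = Σ (cᵢ δxᵢ)².
  (δa)² = 0.757;  (2·δc)² = 84.6;  (δz)² = 0.384
δS = √(85.8) = 9.26

9.26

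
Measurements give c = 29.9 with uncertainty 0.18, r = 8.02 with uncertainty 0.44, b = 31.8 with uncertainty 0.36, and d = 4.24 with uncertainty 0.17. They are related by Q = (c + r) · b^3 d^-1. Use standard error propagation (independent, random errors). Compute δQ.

15500

Let u = c + r = 37.9. δu = √(δc² + δr²) = √(0.0324 + 0.194) = 0.475, so δu/u = 0.0125.
Q is then a monomial in u, b, d:
δQ/Q = √((δu/u)² + (3·δb/b)² + (-1·δd/d)²) = √(0.000157 + 0.00115 + 0.00161) = 0.0540
Q = 2.88e+05, so δQ = 0.0540 × 2.88e+05 = 15500.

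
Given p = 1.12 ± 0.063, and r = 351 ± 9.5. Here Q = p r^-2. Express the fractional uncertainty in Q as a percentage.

7.81%

Products/powers → add relative errors in quadrature, weighted by exponent:
  (1·δp/p)² = (1×0.0562)² = 0.00316;  (-2·δr/r)² = (-2×0.0271)² = 0.00293
δQ/Q = √(0.00609) = 0.0781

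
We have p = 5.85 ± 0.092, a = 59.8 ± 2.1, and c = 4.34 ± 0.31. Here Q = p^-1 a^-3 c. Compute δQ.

4.45e-07

Each factor contributes (exponent × relative error)² to (δQ/Q)²:
  (-1·δp/p)² = (-1×0.0157)² = 0.000247;  (-3·δa/a)² = (-3×0.0351)² = 0.0111;  (1·δc/c)² = (1×0.0714)² = 0.00510
δQ/Q = √(0.0164) = 0.128
Q = 3.47e-06, so δQ = 0.128 × 3.47e-06 = 4.45e-07.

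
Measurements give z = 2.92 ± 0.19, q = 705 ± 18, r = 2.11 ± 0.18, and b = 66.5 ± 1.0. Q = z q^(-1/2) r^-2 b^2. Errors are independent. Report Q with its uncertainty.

For a monomial Q ∝ z, q^(-1/2), r^-2, b^2, fractional errors add in quadrature:
  (1·δz/z)² = (1×0.0651)² = 0.00423;  (−½·δq/q)² = (-0.5×0.0255)² = 0.000163;  (-2·δr/r)² = (-2×0.0853)² = 0.0291;  (2·δb/b)² = (2×0.0150)² = 0.000905
δQ/Q = √(0.0344) = 0.186
Q = 109, so δQ = 0.186 × 109 = 20.3.

109 ± 20.3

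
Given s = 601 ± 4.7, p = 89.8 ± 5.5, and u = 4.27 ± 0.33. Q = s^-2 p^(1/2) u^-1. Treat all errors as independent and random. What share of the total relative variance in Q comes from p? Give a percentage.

13.1%

(δQ/Q)² = (-2·δs/s)² + (½·δp/p)² + (-1·δu/u)²
  s term: (-2×0.00782)² = 0.000245
  p term: (0.5×0.0612)² = 0.000938
  u term: (-1×0.0773)² = 0.00597
Total = 0.00716. Share from p = 0.000938/0.00716 = 0.131.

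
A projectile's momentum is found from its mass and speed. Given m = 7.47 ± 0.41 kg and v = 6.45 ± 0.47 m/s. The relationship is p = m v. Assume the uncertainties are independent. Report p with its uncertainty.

48.2 ± 4.40 kg·m/s

Each factor contributes (exponent × relative error)² to (δp/p)²:
  (1·δm/m)² = (1×0.0549)² = 0.00301;  (1·δv/v)² = (1×0.0729)² = 0.00531
δp/p = √(0.00832) = 0.0912
p = 48.2 kg·m/s, so δp = 0.0912 × 48.2 = 4.40 kg·m/s.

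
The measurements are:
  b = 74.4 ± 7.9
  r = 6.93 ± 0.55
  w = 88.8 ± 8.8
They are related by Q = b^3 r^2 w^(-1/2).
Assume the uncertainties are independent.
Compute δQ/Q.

0.359

Each factor contributes (exponent × relative error)² to (δQ/Q)²:
  (3·δb/b)² = (3×0.106)² = 0.101;  (2·δr/r)² = (2×0.0794)² = 0.0252;  (−½·δw/w)² = (-0.5×0.0991)² = 0.00246
δQ/Q = √(0.129) = 0.359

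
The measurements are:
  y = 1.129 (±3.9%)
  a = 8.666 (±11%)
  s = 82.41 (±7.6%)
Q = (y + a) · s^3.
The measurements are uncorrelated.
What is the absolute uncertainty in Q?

Let u = y + a = 9.795. δu = √(δy² + δa²) = √(0.00194 + 0.909) = 0.954, so δu/u = 0.0974.
Q is then a monomial in u, s:
δQ/Q = √((δu/u)² + (3·δs/s)²) = √(0.00949 + 0.0520) = 0.248
Q = 5.482e+06, so δQ = 0.248 × 5.482e+06 = 1.36e+06.

1.36e+06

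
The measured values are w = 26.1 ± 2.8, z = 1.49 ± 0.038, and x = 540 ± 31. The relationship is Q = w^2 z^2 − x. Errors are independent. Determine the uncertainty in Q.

335

Let p = w^2·z^2 = 1510. δp/p = √((2·δw/w)² + (2·δz/z)²) = √(0.0460 + 0.00260) = 0.221, so δp = 334.
Q = p − x: δQ = √(δp² + δx²) = √(1.11e+05 + 961) = 335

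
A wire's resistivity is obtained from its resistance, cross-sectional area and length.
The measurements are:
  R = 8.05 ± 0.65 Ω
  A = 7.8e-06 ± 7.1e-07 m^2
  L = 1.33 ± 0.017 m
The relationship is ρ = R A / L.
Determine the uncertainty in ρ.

5.78e-06 Ω·m

ρ is a product of powers, so relative uncertainties combine in quadrature:
  (1·δR/R)² = (1×0.0807)² = 0.00652;  (1·δA/A)² = (1×0.0910)² = 0.00829;  (-1·δL/L)² = (-1×0.0128)² = 0.000163
δρ/ρ = √(0.0150) = 0.122
ρ = 4.72e-05 Ω·m, so δρ = 0.122 × 4.72e-05 = 5.78e-06 Ω·m.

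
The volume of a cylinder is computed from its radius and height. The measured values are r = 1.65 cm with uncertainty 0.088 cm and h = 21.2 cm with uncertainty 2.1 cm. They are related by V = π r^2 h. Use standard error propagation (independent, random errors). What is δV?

V is a product of powers, so relative uncertainties combine in quadrature:
  (2·δr/r)² = (2×0.0533)² = 0.0114;  (1·δh/h)² = (1×0.0991)² = 0.00981
δV/V = √(0.0212) = 0.146
V = 181 cm^3, so δV = 0.146 × 181 = 26.4 cm^3.

26.4 cm^3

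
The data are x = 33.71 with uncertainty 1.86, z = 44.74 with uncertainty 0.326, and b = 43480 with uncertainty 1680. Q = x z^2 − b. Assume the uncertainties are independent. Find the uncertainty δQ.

Let p = x·z^2 = 67480. δp/p = √((1·δx/x)² + (2·δz/z)²) = √(0.00304 + 0.000212) = 0.0571, so δp = 3850.
Q = p − b: δQ = √(δp² + δb²) = √(1.48e+07 + 2.82e+06) = 4200

4200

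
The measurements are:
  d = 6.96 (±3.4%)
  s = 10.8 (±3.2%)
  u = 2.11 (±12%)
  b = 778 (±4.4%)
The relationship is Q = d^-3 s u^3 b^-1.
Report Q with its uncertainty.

Each factor contributes (exponent × relative error)² to (δQ/Q)²:
  (-3·δd/d)² = (-3×0.0340)² = 0.0104;  (1·δs/s)² = (1×0.0320)² = 0.00102;  (3·δu/u)² = (3×0.120)² = 0.130;  (-1·δb/b)² = (-1×0.0440)² = 0.00194
δQ/Q = √(0.143) = 0.378
Q = 0.000387, so δQ = 0.378 × 0.000387 = 0.000146.

0.000387 ± 0.000146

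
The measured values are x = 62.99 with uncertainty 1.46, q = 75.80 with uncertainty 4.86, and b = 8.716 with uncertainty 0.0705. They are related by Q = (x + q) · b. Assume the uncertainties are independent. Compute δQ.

Let u = x + q = 138.8. δu = √(δx² + δq²) = √(2.13 + 23.6) = 5.07, so δu/u = 0.0366.
Q is then a monomial in u, b:
δQ/Q = √((δu/u)² + (1·δb/b)²) = √(0.00134 + 6.54e-05) = 0.0374
Q = 1210, so δQ = 0.0374 × 1210 = 45.3.

45.3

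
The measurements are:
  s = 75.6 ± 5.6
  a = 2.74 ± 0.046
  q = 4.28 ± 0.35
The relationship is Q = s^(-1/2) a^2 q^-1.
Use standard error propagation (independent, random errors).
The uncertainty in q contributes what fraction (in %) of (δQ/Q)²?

(δQ/Q)² = (−½·δs/s)² + (2·δa/a)² + (-1·δq/q)²
  s term: (-0.5×0.0741)² = 0.00137
  a term: (2×0.0168)² = 0.00113
  q term: (-1×0.0818)² = 0.00669
Total = 0.00919. Share from q = 0.00669/0.00919 = 0.728.

72.8%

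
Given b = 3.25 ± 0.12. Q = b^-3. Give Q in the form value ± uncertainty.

Q is a product of powers, so relative uncertainties combine in quadrature:
  (-3·δb/b)² = (-3×0.0369)² = 0.0123
δQ/Q = √(0.0123) = 0.111
Q = 0.0291, so δQ = 0.111 × 0.0291 = 0.00323.

0.0291 ± 0.00323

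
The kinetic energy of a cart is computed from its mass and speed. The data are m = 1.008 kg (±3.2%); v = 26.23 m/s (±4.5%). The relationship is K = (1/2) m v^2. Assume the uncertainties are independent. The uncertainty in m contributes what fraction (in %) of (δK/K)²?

(δK/K)² = (1·δm/m)² + (2·δv/v)²
  m term: (1×0.0320)² = 0.00102
  v term: (2×0.0450)² = 0.00810
Total = 0.00912. Share from m = 0.00102/0.00912 = 0.112.

11.2%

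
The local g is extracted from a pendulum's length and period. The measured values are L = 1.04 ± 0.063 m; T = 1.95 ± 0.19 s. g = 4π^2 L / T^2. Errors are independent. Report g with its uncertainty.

Relative error in a monomial: (δg/g)² = Σ (nᵢ · δxᵢ/xᵢ)².
  (1·δL/L)² = (1×0.0606)² = 0.00367;  (-2·δT/T)² = (-2×0.0974)² = 0.0380
δg/g = √(0.0416) = 0.204
g = 10.8 m/s^2, so δg = 0.204 × 10.8 = 2.20 m/s^2.

10.8 ± 2.20 m/s^2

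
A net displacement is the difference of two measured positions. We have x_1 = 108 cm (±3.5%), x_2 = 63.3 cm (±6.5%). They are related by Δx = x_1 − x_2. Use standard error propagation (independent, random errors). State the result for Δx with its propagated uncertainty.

44.7 ± 5.59 cm

Absolute uncertainties add in quadrature for a linear combination:
  (δx_1)² = 14.3;  (δx_2)² = 16.9
δΔx = √(31.2) = 5.59 cm
Δx = 44.7 cm.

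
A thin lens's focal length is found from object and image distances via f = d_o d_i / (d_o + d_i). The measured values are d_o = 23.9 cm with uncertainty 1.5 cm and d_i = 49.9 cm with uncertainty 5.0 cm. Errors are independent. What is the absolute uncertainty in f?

0.863 cm

∂f/∂d_o = (d_i/(d_o+d_i))² = 0.457;  ∂f/∂d_i = (d_o/(d_o+d_i))² = 0.105
δf = √((∂f/∂d_o · δd_o)² + (∂f/∂d_i · δd_i)²) = √(0.470 + 0.275) = 0.863 cm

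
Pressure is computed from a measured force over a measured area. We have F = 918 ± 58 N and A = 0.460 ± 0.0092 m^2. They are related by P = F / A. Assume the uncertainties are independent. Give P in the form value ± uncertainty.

For a monomial P ∝ F, A^-1, fractional errors add in quadrature:
  (1·δF/F)² = (1×0.0632)² = 0.00399;  (-1·δA/A)² = (-1×0.0200)² = 0.000400
δP/P = √(0.00439) = 0.0663
P = 2000 Pa, so δP = 0.0663 × 2000 = 132 Pa.

2000 ± 132 Pa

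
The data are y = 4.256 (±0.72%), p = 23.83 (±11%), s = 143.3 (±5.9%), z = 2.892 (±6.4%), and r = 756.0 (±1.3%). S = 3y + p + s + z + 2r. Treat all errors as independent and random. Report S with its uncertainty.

1695 ± 21.6

Sums and differences: (δS)² = Σ (cᵢ δxᵢ)².
  (3·δy)² = 0.00845;  (δp)² = 6.87;  (δs)² = 71.5;  (δz)² = 0.0343;  (2·δr)² = 386
δS = √(465) = 21.6
S = 1695.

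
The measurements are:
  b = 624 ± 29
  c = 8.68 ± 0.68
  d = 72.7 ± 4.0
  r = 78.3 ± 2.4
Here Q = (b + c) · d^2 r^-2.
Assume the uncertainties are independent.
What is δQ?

73.1

Let u = b + c = 633. δu = √(δb² + δc²) = √(841 + 0.462) = 29.0, so δu/u = 0.0458.
Q is then a monomial in u, d, r:
δQ/Q = √((δu/u)² + (2·δd/d)² + (-2·δr/r)²) = √(0.00210 + 0.0121 + 0.00376) = 0.134
Q = 545, so δQ = 0.134 × 545 = 73.1.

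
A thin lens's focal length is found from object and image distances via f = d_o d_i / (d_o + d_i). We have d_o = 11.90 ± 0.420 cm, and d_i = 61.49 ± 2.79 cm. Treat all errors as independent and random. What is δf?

0.304 cm

∂f/∂d_o = (d_i/(d_o+d_i))² = 0.702;  ∂f/∂d_i = (d_o/(d_o+d_i))² = 0.0263
δf = √((∂f/∂d_o · δd_o)² + (∂f/∂d_i · δd_i)²) = √(0.0869 + 0.00538) = 0.304 cm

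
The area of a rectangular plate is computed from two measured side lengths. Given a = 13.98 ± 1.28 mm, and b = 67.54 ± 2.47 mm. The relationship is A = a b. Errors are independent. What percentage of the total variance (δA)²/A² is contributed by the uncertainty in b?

13.8%

(δA/A)² = (1·δa/a)² + (1·δb/b)²
  a term: (1×0.0916)² = 0.00838
  b term: (1×0.0366)² = 0.00134
Total = 0.00972. Share from b = 0.00134/0.00972 = 0.138.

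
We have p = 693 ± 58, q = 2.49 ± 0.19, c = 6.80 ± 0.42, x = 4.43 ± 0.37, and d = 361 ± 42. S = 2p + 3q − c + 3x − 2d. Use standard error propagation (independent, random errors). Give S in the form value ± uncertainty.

S is a linear combination, so absolute uncertainties add in quadrature:
  (2·δp)² = 13500;  (3·δq)² = 0.325;  (δc)² = 0.176;  (3·δx)² = 1.23;  (2·δd)² = 7060
δS = √(20500) = 143
S = 678.

678 ± 143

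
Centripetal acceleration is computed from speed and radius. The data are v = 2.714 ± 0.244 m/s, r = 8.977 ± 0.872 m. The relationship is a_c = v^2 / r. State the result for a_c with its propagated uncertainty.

0.8205 ± 0.168 m/s^2

a_c is a product of powers, so relative uncertainties combine in quadrature:
  (2·δv/v)² = (2×0.0899)² = 0.0323;  (-1·δr/r)² = (-1×0.0971)² = 0.00944
δa_c/a_c = √(0.0418) = 0.204
a_c = 0.8205 m/s^2, so δa_c = 0.204 × 0.8205 = 0.168 m/s^2.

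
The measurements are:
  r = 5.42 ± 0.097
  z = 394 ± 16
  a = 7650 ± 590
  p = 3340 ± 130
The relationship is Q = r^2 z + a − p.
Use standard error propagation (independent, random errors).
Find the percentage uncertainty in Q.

5.48%

Let w = r^2·z = 11600. δw/w = √((2·δr/r)² + (1·δz/z)²) = √(0.00128 + 0.00165) = 0.0541, so δw = 627.
Q = w + a − p: δQ = √(δw² + δa² + δp²) = √(3.93e+05 + 3.48e+05 + 16900) = 870
Q = 15900, so δQ/Q = 870/15900 = 0.0548.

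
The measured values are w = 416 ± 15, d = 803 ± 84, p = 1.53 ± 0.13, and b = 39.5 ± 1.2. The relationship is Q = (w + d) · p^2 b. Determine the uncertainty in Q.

Let u = w + d = 1220. δu = √(δw² + δd²) = √(225 + 7060) = 85.3, so δu/u = 0.0700.
Q is then a monomial in u, p, b:
δQ/Q = √((δu/u)² + (2·δp/p)² + (1·δb/b)²) = √(0.00490 + 0.0289 + 0.000923) = 0.186
Q = 1.13e+05, so δQ = 0.186 × 1.13e+05 = 21000.

21000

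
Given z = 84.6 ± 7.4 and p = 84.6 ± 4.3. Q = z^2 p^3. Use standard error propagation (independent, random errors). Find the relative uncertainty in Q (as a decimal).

0.232

Each factor contributes (exponent × relative error)² to (δQ/Q)²:
  (2·δz/z)² = (2×0.0875)² = 0.0306;  (3·δp/p)² = (3×0.0508)² = 0.0233
δQ/Q = √(0.0539) = 0.232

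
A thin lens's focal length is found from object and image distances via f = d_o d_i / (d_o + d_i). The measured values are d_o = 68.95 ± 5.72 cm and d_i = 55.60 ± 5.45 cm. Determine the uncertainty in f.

∂f/∂d_o = (d_i/(d_o+d_i))² = 0.199;  ∂f/∂d_i = (d_o/(d_o+d_i))² = 0.306
δf = √((∂f/∂d_o · δd_o)² + (∂f/∂d_i · δd_i)²) = √(1.30 + 2.79) = 2.02 cm

2.02 cm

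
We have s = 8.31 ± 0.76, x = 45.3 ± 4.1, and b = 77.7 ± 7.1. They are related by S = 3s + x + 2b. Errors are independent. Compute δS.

For a sum/difference, combine absolute errors in quadrature:
  (3·δs)² = 5.20;  (δx)² = 16.8;  (2·δb)² = 202
δS = √(224) = 15.0

15.0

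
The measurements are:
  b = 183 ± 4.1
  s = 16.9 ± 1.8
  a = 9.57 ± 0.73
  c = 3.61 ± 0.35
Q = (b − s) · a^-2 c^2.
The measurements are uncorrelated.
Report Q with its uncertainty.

Let u = b − s = 166. δu = √(δb² + δs²) = √(16.8 + 3.24) = 4.48, so δu/u = 0.0270.
Q is then a monomial in u, a, c:
δQ/Q = √((δu/u)² + (-2·δa/a)² + (2·δc/c)²) = √(0.000727 + 0.0233 + 0.0376) = 0.248
Q = 23.6, so δQ = 0.248 × 23.6 = 5.87.

23.6 ± 5.87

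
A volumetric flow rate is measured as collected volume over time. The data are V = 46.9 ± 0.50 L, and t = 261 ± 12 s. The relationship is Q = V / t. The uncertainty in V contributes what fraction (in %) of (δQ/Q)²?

5.10%

(δQ/Q)² = (1·δV/V)² + (-1·δt/t)²
  V term: (1×0.0107)² = 0.000114
  t term: (-1×0.0460)² = 0.00211
Total = 0.00223. Share from V = 0.000114/0.00223 = 0.0510.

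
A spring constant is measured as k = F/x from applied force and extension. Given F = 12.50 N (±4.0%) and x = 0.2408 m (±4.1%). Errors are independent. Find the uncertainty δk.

2.97 N/m

For a monomial k ∝ F, x^-1, fractional errors add in quadrature:
  (1·δF/F)² = (1×0.0400)² = 0.00160;  (-1·δx/x)² = (-1×0.0410)² = 0.00168
δk/k = √(0.00328) = 0.0573
k = 51.91 N/m, so δk = 0.0573 × 51.91 = 2.97 N/m.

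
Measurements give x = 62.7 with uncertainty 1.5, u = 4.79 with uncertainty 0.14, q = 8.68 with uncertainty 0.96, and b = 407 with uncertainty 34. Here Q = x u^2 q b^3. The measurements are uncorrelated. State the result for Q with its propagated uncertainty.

(8.42 ± 2.37) × 10^11

Each factor contributes (exponent × relative error)² to (δQ/Q)²:
  (1·δx/x)² = (1×0.0239)² = 0.000572;  (2·δu/u)² = (2×0.0292)² = 0.00342;  (1·δq/q)² = (1×0.111)² = 0.0122;  (3·δb/b)² = (3×0.0835)² = 0.0628
δQ/Q = √(0.0790) = 0.281
Q = 8.42e+11, so δQ = 0.281 × 8.42e+11 = 2.37e+11.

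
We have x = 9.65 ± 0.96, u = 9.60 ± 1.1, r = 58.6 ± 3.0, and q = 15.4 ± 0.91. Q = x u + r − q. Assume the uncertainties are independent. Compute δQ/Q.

Let p = x·u = 92.6. δp/p = √((1·δx/x)² + (1·δu/u)²) = √(0.00990 + 0.0131) = 0.152, so δp = 14.1.
Q = p + r − q: δQ = √(δp² + δr² + δq²) = √(198 + 9.00 + 0.828) = 14.4
Q = 136, so δQ/Q = 14.4/136 = 0.106.

0.106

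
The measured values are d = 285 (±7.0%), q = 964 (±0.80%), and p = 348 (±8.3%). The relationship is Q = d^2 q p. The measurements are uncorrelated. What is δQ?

Since Q is a product/quotient, work with relative uncertainties:
  (2·δd/d)² = (2×0.0700)² = 0.0196;  (1·δq/q)² = (1×0.00800)² = 6.4e-05;  (1·δp/p)² = (1×0.0830)² = 0.00689
δQ/Q = √(0.0266) = 0.163
Q = 2.72e+10, so δQ = 0.163 × 2.72e+10 = 4.44e+09.

4.44e+09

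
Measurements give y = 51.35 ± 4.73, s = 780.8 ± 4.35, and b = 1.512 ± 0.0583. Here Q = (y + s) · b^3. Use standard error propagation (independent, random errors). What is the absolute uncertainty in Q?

333

Let u = y + s = 832.1. δu = √(δy² + δs²) = √(22.4 + 18.9) = 6.43, so δu/u = 0.00772.
Q is then a monomial in u, b:
δQ/Q = √((δu/u)² + (3·δb/b)²) = √(5.96e-05 + 0.0134) = 0.116
Q = 2876, so δQ = 0.116 × 2876 = 333.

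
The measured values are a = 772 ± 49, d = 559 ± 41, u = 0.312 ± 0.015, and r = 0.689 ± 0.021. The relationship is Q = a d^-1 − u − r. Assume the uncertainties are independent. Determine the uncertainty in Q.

0.136

Let p = a·d^-1 = 1.38. δp/p = √((1·δa/a)² + (-1·δd/d)²) = √(0.00403 + 0.00538) = 0.0970, so δp = 0.134.
Q = p − u − r: δQ = √(δp² + δu² + δr²) = √(0.0179 + 0.000225 + 0.000441) = 0.136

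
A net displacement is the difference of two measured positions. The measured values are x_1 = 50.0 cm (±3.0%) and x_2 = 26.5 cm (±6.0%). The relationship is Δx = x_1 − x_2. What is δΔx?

Absolute uncertainties add in quadrature for a linear combination:
  (δx_1)² = 2.25;  (δx_2)² = 2.53
δΔx = √(4.78) = 2.19 cm

2.19 cm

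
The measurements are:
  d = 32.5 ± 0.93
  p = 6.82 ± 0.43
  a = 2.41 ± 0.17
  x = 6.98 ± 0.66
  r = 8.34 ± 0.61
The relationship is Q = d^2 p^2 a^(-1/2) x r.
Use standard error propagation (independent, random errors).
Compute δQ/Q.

Since Q is a product/quotient, work with relative uncertainties:
  (2·δd/d)² = (2×0.0286)² = 0.00328;  (2·δp/p)² = (2×0.0630)² = 0.0159;  (−½·δa/a)² = (-0.5×0.0705)² = 0.00124;  (1·δx/x)² = (1×0.0946)² = 0.00894;  (1·δr/r)² = (1×0.0731)² = 0.00535
δQ/Q = √(0.0347) = 0.186

0.186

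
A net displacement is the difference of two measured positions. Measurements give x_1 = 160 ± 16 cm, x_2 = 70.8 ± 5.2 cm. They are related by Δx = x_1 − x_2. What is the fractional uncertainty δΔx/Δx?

0.189

Each term contributes (cᵢ δxᵢ)² to (δΔx)²:
  (δx_1)² = 256;  (δx_2)² = 27.0
δΔx = √(283) = 16.8 cm
Δx = 89.2 cm, so δΔx/Δx = 16.8/89.2 = 0.189.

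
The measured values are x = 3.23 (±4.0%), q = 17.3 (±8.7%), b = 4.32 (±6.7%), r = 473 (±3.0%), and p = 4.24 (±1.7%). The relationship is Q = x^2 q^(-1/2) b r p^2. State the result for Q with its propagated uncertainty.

92100 ± 11200

For a monomial Q ∝ x^2, q^(-1/2), b, r, p^2, fractional errors add in quadrature:
  (2·δx/x)² = (2×0.0400)² = 0.00640;  (−½·δq/q)² = (-0.5×0.0870)² = 0.00189;  (1·δb/b)² = (1×0.0670)² = 0.00449;  (1·δr/r)² = (1×0.0300)² = 0.000900;  (2·δp/p)² = (2×0.0170)² = 0.00116
δQ/Q = √(0.0148) = 0.122
Q = 92100, so δQ = 0.122 × 92100 = 11200.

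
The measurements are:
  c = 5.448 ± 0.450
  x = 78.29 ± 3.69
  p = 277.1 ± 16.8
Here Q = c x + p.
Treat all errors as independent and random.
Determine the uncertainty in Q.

Let w = c·x = 426.5. δw/w = √((1·δc/c)² + (1·δx/x)²) = √(0.00682 + 0.00222) = 0.0951, so δw = 40.6.
Q = w + p: δQ = √(δw² + δp²) = √(1650 + 282) = 43.9

43.9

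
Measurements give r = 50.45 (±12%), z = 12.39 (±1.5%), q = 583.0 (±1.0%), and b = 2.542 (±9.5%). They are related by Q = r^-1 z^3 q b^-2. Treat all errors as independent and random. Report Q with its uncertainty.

3401 ± 780

For a monomial Q ∝ r^-1, z^3, q, b^-2, fractional errors add in quadrature:
  (-1·δr/r)² = (-1×0.120)² = 0.0144;  (3·δz/z)² = (3×0.0150)² = 0.00203;  (1·δq/q)² = (1×0.0100)² = 0.000100;  (-2·δb/b)² = (-2×0.0950)² = 0.0361
δQ/Q = √(0.0526) = 0.229
Q = 3401, so δQ = 0.229 × 3401 = 780.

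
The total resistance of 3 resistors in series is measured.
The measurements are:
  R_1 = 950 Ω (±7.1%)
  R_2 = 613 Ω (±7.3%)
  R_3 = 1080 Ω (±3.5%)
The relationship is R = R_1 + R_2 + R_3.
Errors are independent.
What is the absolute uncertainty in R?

Each term contributes (cᵢ δxᵢ)² to (δR)²:
  (δR_1)² = 4550;  (δR_2)² = 2000;  (δR_3)² = 1430
δR = √(7980) = 89.3 Ω

89.3 Ω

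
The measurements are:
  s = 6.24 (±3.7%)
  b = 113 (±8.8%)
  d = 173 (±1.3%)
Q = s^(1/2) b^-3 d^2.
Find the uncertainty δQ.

0.0138

Each factor contributes (exponent × relative error)² to (δQ/Q)²:
  (½·δs/s)² = (0.5×0.0370)² = 0.000342;  (-3·δb/b)² = (-3×0.0880)² = 0.0697;  (2·δd/d)² = (2×0.0130)² = 0.000676
δQ/Q = √(0.0707) = 0.266
Q = 0.0518, so δQ = 0.266 × 0.0518 = 0.0138.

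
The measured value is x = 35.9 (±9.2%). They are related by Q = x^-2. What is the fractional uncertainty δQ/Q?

Q is a product of powers, so relative uncertainties combine in quadrature:
  (-2·δx/x)² = (-2×0.0920)² = 0.0339
δQ/Q = √(0.0339) = 0.184

0.184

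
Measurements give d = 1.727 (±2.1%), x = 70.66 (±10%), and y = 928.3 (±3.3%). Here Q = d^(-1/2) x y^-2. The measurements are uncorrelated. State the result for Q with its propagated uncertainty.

Relative error in a monomial: (δQ/Q)² = Σ (nᵢ · δxᵢ/xᵢ)².
  (−½·δd/d)² = (-0.5×0.0210)² = 0.000110;  (1·δx/x)² = (1×0.100)² = 0.0100;  (-2·δy/y)² = (-2×0.0330)² = 0.00436
δQ/Q = √(0.0145) = 0.120
Q = 6.24e-05, so δQ = 0.120 × 6.24e-05 = 7.5e-06.

(6.240 ± 0.750) × 10^-5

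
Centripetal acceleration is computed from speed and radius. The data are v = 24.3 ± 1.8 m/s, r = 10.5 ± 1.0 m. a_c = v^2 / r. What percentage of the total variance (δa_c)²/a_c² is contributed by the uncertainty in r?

(δa_c/a_c)² = (2·δv/v)² + (-1·δr/r)²
  v term: (2×0.0741)² = 0.0219
  r term: (-1×0.0952)² = 0.00907
Total = 0.0310. Share from r = 0.00907/0.0310 = 0.292.

29.2%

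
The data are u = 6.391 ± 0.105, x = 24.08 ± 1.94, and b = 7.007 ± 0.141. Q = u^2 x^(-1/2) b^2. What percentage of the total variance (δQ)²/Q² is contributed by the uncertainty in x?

(δQ/Q)² = (2·δu/u)² + (−½·δx/x)² + (2·δb/b)²
  u term: (2×0.0164)² = 0.00108
  x term: (-0.5×0.0806)² = 0.00162
  b term: (2×0.0201)² = 0.00162
Total = 0.00432. Share from x = 0.00162/0.00432 = 0.375.

37.5%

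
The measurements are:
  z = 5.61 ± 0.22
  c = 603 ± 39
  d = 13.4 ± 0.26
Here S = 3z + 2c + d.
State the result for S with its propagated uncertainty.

S is a linear combination, so absolute uncertainties add in quadrature:
  (3·δz)² = 0.436;  (2·δc)² = 6080;  (δd)² = 0.0676
δS = √(6080) = 78.0
S = 1240.

1240 ± 78.0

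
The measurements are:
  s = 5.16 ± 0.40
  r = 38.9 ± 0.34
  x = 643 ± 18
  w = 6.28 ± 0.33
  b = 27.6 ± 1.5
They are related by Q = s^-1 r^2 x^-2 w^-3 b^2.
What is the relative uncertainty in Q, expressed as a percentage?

21.5%

Relative error in a monomial: (δQ/Q)² = Σ (nᵢ · δxᵢ/xᵢ)².
  (-1·δs/s)² = (-1×0.0775)² = 0.00601;  (2·δr/r)² = (2×0.00874)² = 0.000306;  (-2·δx/x)² = (-2×0.0280)² = 0.00313;  (-3·δw/w)² = (-3×0.0525)² = 0.0249;  (2·δb/b)² = (2×0.0543)² = 0.0118
δQ/Q = √(0.0461) = 0.215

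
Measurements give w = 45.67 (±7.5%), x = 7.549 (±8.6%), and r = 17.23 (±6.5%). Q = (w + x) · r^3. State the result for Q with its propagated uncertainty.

272200 ± 56000

Let u = w + x = 53.22. δu = √(δw² + δx²) = √(11.7 + 0.421) = 3.49, so δu/u = 0.0655.
Q is then a monomial in u, r:
δQ/Q = √((δu/u)² + (3·δr/r)²) = √(0.00429 + 0.0380) = 0.206
Q = 272200, so δQ = 0.206 × 272200 = 56000.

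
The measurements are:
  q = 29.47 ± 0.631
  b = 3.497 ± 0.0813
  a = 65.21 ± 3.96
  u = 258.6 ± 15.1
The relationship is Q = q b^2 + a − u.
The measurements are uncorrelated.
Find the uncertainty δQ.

24.2

Let p = q·b^2 = 360.4. δp/p = √((1·δq/q)² + (2·δb/b)²) = √(0.000458 + 0.00216) = 0.0512, so δp = 18.4.
Q = p + a − u: δQ = √(δp² + δa² + δu²) = √(340 + 15.7 + 228) = 24.2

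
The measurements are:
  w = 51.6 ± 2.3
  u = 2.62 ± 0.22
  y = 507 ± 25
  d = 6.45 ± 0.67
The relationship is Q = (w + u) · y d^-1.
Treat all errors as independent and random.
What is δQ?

Let h = w + u = 54.2. δh = √(δw² + δu²) = √(5.29 + 0.0484) = 2.31, so δh/h = 0.0426.
Q is then a monomial in h, y, d:
δQ/Q = √((δh/h)² + (1·δy/y)² + (-1·δd/d)²) = √(0.00182 + 0.00243 + 0.0108) = 0.123
Q = 4260, so δQ = 0.123 × 4260 = 523.

523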